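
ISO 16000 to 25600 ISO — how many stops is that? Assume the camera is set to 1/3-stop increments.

2/3 stop

16000 → 20000 → 25600 — count the steps: 2 third-stops = 2/3 stop.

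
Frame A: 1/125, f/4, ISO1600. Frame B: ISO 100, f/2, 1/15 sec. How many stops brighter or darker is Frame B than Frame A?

Aperture: f/4 → f/2.8 → f/2 — 2 stops wider (brighter).
Shutter speed: 1/125 → 1/60 → 1/30 → 1/15 — 3 stops longer (brighter).
ISO: 1600 → 800 → 400 → 200 → 100 — 4 stops lower (darker).
Net: +2 +3 −4 = +1 stop.

1 stop brighter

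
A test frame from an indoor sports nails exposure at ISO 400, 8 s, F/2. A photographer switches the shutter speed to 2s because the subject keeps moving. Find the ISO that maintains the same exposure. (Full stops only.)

ISO 1600

Shutter speed: 8 → 4 → 2 — 2 stops shorter (darker).
Need 2 stops brighter from the ISO: 400 → 800 → 1600.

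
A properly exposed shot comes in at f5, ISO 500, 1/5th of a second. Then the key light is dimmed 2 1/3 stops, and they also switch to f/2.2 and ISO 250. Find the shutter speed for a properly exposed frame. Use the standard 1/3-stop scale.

Scene light: 2 1/3 stops darker.
Aperture: f/5 → f/4.5 → f/4 → f/3.5 → f/3.2 → f/2.8 → f/2.5 → f/2.2 — 2 1/3 stops wider (brighter).
ISO: 500 → 400 → 320 → 250 — 1 stop dropped (darker).
Net so far: 1 stop darker. Shutter speed: 1/5 → 1/4 → 0.3 → 0.4.

0.4 s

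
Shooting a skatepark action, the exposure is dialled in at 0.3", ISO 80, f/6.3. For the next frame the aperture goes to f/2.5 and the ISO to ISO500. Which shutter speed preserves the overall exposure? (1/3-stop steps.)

1/125s

Aperture: f/6.3 → f/5.6 → f/5 → f/4.5 → f/4 → f/3.5 → f/3.2 → f/2.8 → f/2.5 — 2 2/3 stops wider (brighter).
ISO: 80 → 100 → 125 → 160 → 200 → 250 → 320 → 400 → 500 — 2 2/3 stops raised (brighter).
Net change so far: 5 1/3 stops brighter. Offset with the shutter speed: 0.3 → 1/4 → 1/5 → 1/6 → 1/8 → 1/10 → 1/13 → 1/15 → 1/20 → 1/25 → 1/30 → 1/40 → 1/50 → 1/60 → 1/80 → 1/100 → 1/125.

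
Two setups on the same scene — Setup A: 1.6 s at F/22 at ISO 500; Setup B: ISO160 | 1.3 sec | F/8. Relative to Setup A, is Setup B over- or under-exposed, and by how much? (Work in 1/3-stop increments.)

Aperture: f/22 → f/20 → f/18 → f/16 → f/14 → f/13 → f/11 → f/10 → f/9 → f/8 — 3 stops wider (brighter).
Shutter speed: 1.6 → 1.3 — 1/3 stop faster (darker).
ISO: 500 → 400 → 320 → 250 → 200 → 160 — 1 2/3 stops lower (darker).
Net: +3 −1/3 −1 2/3 = +1 stop.

1 stop brighter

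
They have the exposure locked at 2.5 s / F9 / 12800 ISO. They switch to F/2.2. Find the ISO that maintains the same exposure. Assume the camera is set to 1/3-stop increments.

ISO 800

Aperture: f/9 → f/8 → f/7.1 → f/6.3 → f/5.6 → f/5 → f/4.5 → f/4 → f/3.5 → f/3.2 → f/2.8 → f/2.5 → f/2.2 — 4 stops wider (brighter).
Need 4 stops darker from the ISO: 12800 → 10000 → 8000 → 6400 → 5000 → 4000 → 3200 → 2500 → 2000 → 1600 → 1250 → 1000 → 800.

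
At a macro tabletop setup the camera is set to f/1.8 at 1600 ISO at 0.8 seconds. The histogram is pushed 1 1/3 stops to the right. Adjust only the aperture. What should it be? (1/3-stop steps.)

Overexposed by 1 1/3 stops → need 1 1/3 stops darker.
Aperture: f/1.8 → f/2 → f/2.2 → f/2.5 → f/2.8.

f/2.8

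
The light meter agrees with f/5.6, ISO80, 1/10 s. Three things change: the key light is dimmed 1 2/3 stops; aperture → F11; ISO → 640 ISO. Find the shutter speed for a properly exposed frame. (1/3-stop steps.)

1/6s

Scene light: 1 2/3 stops darker.
Aperture: f/5.6 → f/6.3 → f/7.1 → f/8 → f/9 → f/10 → f/11 — 2 stops narrower (darker).
ISO: 80 → 100 → 125 → 160 → 200 → 250 → 320 → 400 → 500 → 640 — 3 stops raised (brighter).
Net so far: 2/3 stop darker. Shutter speed: 1/10 → 1/8 → 1/6.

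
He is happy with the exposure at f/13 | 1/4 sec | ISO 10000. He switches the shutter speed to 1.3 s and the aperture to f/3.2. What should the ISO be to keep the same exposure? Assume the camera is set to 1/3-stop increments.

ISO 125

Shutter speed: 1/4 → 0.3 → 0.4 → 0.5 → 0.6 → 0.8 → 1 → 1.3 — 2 1/3 stops longer (brighter).
Aperture: f/13 → f/11 → f/10 → f/9 → f/8 → f/7.1 → f/6.3 → f/5.6 → f/5 → f/4.5 → f/4 → f/3.5 → f/3.2 — 4 stops opened up (brighter).
Net change so far: 6 1/3 stops brighter. Offset with the ISO: 10000 → 8000 → 6400 → 5000 → 4000 → 3200 → 2500 → 2000 → 1600 → 1250 → 1000 → 800 → 640 → 500 → 400 → 320 → 250 → 200 → 160 → 125.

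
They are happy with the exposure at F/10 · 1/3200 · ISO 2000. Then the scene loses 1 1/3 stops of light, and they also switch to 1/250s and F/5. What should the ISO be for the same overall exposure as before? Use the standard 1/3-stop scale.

Scene light: 1 1/3 stops darker.
Shutter speed: 1/3200 → 1/2500 → 1/2000 → 1/1600 → 1/1250 → 1/1000 → 1/800 → 1/640 → 1/500 → 1/400 → 1/320 → 1/250 — 3 2/3 stops slower (brighter).
Aperture: f/10 → f/9 → f/8 → f/7.1 → f/6.3 → f/5.6 → f/5 — 2 stops wider (brighter).
Net so far: 4 1/3 stops brighter. ISO: 2000 → 1600 → 1250 → 1000 → 800 → 640 → 500 → 400 → 320 → 250 → 200 → 160 → 125 → 100.

ISO 100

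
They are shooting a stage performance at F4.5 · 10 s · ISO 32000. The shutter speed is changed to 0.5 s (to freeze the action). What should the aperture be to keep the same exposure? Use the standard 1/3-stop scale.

f/1.0

Shutter speed: 10 → 8 → 6 → 5 → 4 → 3.2 → 2.5 → 2 → 1.6 → 1.3 → 1 → 0.8 → 0.6 → 0.5 — 4 1/3 stops faster (darker).
Need 4 1/3 stops brighter from the aperture: f/4.5 → f/4 → f/3.5 → f/3.2 → f/2.8 → f/2.5 → f/2.2 → f/2 → f/1.8 → f/1.6 → f/1.4 → f/1.2 → f/1.1 → f/1.0.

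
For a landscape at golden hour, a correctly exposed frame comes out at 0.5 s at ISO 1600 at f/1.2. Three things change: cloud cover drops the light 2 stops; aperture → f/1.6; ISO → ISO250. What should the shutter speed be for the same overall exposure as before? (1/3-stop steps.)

20 s

Scene light: 2 stops darker.
Aperture: f/1.2 → f/1.4 → f/1.6 — 2/3 stop smaller aperture (darker).
ISO: 1600 → 1250 → 1000 → 800 → 640 → 500 → 400 → 320 → 250 — 2 2/3 stops lower (darker).
Net so far: 5 1/3 stops darker. Shutter speed: 0.5 → 0.6 → 0.8 → 1 → 1.3 → 1.6 → 2 → 2.5 → 3.2 → 4 → 5 → 6 → 8 → 10 → 13 → 15 → 20.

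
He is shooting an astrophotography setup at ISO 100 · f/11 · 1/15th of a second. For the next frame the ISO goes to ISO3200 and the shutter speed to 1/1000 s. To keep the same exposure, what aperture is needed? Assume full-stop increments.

ISO: 100 → 200 → 400 → 800 → 1600 → 3200 — 5 stops raised (brighter).
Shutter speed: 1/15 → 1/30 → 1/60 → 1/125 → 1/250 → 1/500 → 1/1000 — 6 stops shorter (darker).
Net change so far: 1 stop darker. Offset with the aperture: f/11 → f/8.

f/8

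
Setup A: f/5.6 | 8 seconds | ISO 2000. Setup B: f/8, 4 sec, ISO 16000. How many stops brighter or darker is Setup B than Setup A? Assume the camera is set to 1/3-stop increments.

Aperture: f/5.6 → f/6.3 → f/7.1 → f/8 — 1 stop smaller aperture (darker).
Shutter speed: 8 → 6 → 5 → 4 — 1 stop shorter (darker).
ISO: 2000 → 2500 → 3200 → 4000 → 5000 → 6400 → 8000 → 10000 → 12800 → 16000 — 3 stops raised (brighter).
Net: −1 −1 +3 = +1 stop.

1 stop brighter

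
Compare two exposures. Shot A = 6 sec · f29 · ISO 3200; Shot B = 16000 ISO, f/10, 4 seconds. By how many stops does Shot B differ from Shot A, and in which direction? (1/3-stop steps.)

4 2/3 stops brighter

Aperture: f/29 → f/25 → f/22 → f/20 → f/18 → f/16 → f/14 → f/13 → f/11 → f/10 — 3 stops wider (brighter).
Shutter speed: 6 → 5 → 4 — 2/3 stop faster (darker).
ISO: 3200 → 4000 → 5000 → 6400 → 8000 → 10000 → 12800 → 16000 — 2 1/3 stops raised (brighter).
Net: +3 −2/3 +2 1/3 = +4 2/3 stops.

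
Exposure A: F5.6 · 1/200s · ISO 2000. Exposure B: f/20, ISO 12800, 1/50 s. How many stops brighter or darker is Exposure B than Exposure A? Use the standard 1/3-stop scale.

Aperture: f/5.6 → f/6.3 → f/7.1 → f/8 → f/9 → f/10 → f/11 → f/13 → f/14 → f/16 → f/18 → f/20 — 3 2/3 stops smaller aperture (darker).
Shutter speed: 1/200 → 1/160 → 1/125 → 1/100 → 1/80 → 1/60 → 1/50 — 2 stops longer (brighter).
ISO: 2000 → 2500 → 3200 → 4000 → 5000 → 6400 → 8000 → 10000 → 12800 — 2 2/3 stops raised (brighter).
Net: −3 2/3 +2 +2 2/3 = +1 stop.

1 stop brighter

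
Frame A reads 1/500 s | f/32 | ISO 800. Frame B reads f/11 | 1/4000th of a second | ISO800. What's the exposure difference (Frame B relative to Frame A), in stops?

same exposure (0 stops)

Aperture: f/32 → f/22 → f/16 → f/11 — 3 stops larger aperture (brighter).
Shutter speed: 1/500 → 1/1000 → 1/2000 → 1/4000 — 3 stops faster (darker).
ISO: unchanged.
Net: +3 −3 = 0 stops.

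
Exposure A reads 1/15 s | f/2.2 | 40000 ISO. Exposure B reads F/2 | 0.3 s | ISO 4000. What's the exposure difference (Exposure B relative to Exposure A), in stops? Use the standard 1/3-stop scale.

Aperture: f/2.2 → f/2 — 1/3 stop wider (brighter).
Shutter speed: 1/15 → 1/13 → 1/10 → 1/8 → 1/6 → 1/5 → 1/4 → 0.3 — 2 1/3 stops longer (brighter).
ISO: 40000 → 32000 → 25600 → 20000 → 16000 → 12800 → 10000 → 8000 → 6400 → 5000 → 4000 — 3 1/3 stops dropped (darker).
Net: +1/3 +2 1/3 −3 1/3 = −2/3 stops.

2/3 stop darker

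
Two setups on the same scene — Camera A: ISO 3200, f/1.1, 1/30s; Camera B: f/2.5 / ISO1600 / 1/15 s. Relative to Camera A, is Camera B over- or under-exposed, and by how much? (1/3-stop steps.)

Aperture: f/1.1 → f/1.2 → f/1.4 → f/1.6 → f/1.8 → f/2 → f/2.2 → f/2.5 — 2 1/3 stops stopped down (darker).
Shutter speed: 1/30 → 1/25 → 1/20 → 1/15 — 1 stop longer (brighter).
ISO: 3200 → 2500 → 2000 → 1600 — 1 stop lower (darker).
Net: −2 1/3 +1 −1 = −2 1/3 stops.

2 1/3 stops darker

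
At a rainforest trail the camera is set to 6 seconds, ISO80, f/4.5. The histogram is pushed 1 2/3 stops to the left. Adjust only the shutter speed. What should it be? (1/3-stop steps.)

Underexposed by 1 2/3 stops → need 1 2/3 stops brighter.
Shutter speed: 6 → 8 → 10 → 13 → 15 → 20.

20 s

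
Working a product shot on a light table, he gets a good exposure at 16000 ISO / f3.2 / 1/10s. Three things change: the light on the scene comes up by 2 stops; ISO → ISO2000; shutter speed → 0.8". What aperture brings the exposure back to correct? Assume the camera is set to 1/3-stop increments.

f/6.3

Scene light: 2 stops brighter.
ISO: 16000 → 12800 → 10000 → 8000 → 6400 → 5000 → 4000 → 3200 → 2500 → 2000 — 3 stops lower (darker).
Shutter speed: 1/10 → 1/8 → 1/6 → 1/5 → 1/4 → 0.3 → 0.4 → 0.5 → 0.6 → 0.8 — 3 stops longer (brighter).
Net so far: 2 stops brighter. Aperture: f/3.2 → f/3.5 → f/4 → f/4.5 → f/5 → f/5.6 → f/6.3.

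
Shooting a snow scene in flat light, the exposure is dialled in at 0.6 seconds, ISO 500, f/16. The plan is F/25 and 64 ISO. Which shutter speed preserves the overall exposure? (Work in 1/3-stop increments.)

13 s

Aperture: f/16 → f/18 → f/20 → f/22 → f/25 — 1 1/3 stops narrower (darker).
ISO: 500 → 400 → 320 → 250 → 200 → 160 → 125 → 100 → 80 → 64 — 3 stops lower (darker).
Net change so far: 4 1/3 stops darker. Offset with the shutter speed: 0.6 → 0.8 → 1 → 1.3 → 1.6 → 2 → 2.5 → 3.2 → 4 → 5 → 6 → 8 → 10 → 13.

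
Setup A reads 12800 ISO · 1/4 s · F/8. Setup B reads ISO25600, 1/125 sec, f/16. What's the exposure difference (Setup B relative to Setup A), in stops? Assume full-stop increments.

6 stops darker

Aperture: f/8 → f/11 → f/16 — 2 stops narrower (darker).
Shutter speed: 1/4 → 1/8 → 1/15 → 1/30 → 1/60 → 1/125 — 5 stops shorter (darker).
ISO: 12800 → 25600 — 1 stop higher (brighter).
Net: −2 −5 +1 = −6 stops.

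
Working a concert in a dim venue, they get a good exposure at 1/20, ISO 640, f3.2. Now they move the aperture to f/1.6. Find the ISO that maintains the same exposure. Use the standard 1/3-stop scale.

Aperture: f/3.2 → f/2.8 → f/2.5 → f/2.2 → f/2 → f/1.8 → f/1.6 — 2 stops opened up (brighter).
Need 2 stops darker from the ISO: 640 → 500 → 400 → 320 → 250 → 200 → 160.

ISO 160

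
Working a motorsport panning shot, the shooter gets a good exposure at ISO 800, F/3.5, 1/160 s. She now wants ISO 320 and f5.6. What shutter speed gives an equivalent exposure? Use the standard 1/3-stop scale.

1/25s

ISO: 800 → 640 → 500 → 400 → 320 — 1 1/3 stops lower (darker).
Aperture: f/3.5 → f/4 → f/4.5 → f/5 → f/5.6 — 1 1/3 stops smaller aperture (darker).
Net change so far: 2 2/3 stops darker. Offset with the shutter speed: 1/160 → 1/125 → 1/100 → 1/80 → 1/60 → 1/50 → 1/40 → 1/30 → 1/25.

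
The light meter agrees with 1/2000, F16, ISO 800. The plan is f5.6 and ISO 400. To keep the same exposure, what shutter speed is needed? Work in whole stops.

1/8000s

Aperture: f/16 → f/11 → f/8 → f/5.6 — 3 stops larger aperture (brighter).
ISO: 800 → 400 — 1 stop dropped (darker).
Net change so far: 2 stops brighter. Offset with the shutter speed: 1/2000 → 1/4000 → 1/8000.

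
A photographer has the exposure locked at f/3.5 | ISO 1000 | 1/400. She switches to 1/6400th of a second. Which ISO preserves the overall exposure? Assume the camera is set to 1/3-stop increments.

Shutter speed: 1/400 → 1/500 → 1/640 → 1/800 → 1/1000 → 1/1250 → 1/1600 → 1/2000 → 1/2500 → 1/3200 → 1/4000 → 1/5000 → 1/6400 — 4 stops shorter (darker).
Need 4 stops brighter from the ISO: 1000 → 1250 → 1600 → 2000 → 2500 → 3200 → 4000 → 5000 → 6400 → 8000 → 10000 → 12800 → 16000.

ISO 16000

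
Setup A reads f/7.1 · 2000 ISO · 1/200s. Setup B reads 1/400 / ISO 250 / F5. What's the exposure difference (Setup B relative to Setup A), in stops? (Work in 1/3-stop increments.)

Aperture: f/7.1 → f/6.3 → f/5.6 → f/5 — 1 stop wider (brighter).
Shutter speed: 1/200 → 1/250 → 1/320 → 1/400 — 1 stop shorter (darker).
ISO: 2000 → 1600 → 1250 → 1000 → 800 → 640 → 500 → 400 → 320 → 250 — 3 stops dropped (darker).
Net: +1 −1 −3 = −3 stops.

3 stops darker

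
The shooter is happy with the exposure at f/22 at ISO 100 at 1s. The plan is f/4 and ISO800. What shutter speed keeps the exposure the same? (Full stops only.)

1/250s

Aperture: f/22 → f/16 → f/11 → f/8 → f/5.6 → f/4 — 5 stops larger aperture (brighter).
ISO: 100 → 200 → 400 → 800 — 3 stops raised (brighter).
Net change so far: 8 stops brighter. Offset with the shutter speed: 1 → 1/2 → 1/4 → 1/8 → 1/15 → 1/30 → 1/60 → 1/125 → 1/250.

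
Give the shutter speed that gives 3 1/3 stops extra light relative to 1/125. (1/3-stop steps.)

Shutter speed: 1/125 → 1/100 → 1/80 → 1/60 → 1/50 → 1/40 → 1/30 → 1/25 → 1/20 → 1/15 → 1/13 — 3 1/3 stops longer (brighter).

1/13s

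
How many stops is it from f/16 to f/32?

2 stops

f/16 → f/22 → f/32 — count the steps: 2 stops.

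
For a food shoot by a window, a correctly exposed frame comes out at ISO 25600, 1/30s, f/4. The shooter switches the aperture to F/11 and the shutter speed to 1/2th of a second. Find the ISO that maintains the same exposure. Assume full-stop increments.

Aperture: f/4 → f/5.6 → f/8 → f/11 — 3 stops stopped down (darker).
Shutter speed: 1/30 → 1/15 → 1/8 → 1/4 → 1/2 — 4 stops longer (brighter).
Net change so far: 1 stop brighter. Offset with the ISO: 25600 → 12800.

ISO 12800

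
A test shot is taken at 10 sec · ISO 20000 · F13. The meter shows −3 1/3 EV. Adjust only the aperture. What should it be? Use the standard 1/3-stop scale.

Underexposed by 3 1/3 stops → need 3 1/3 stops brighter.
Aperture: f/13 → f/11 → f/10 → f/9 → f/8 → f/7.1 → f/6.3 → f/5.6 → f/5 → f/4.5 → f/4.

f/4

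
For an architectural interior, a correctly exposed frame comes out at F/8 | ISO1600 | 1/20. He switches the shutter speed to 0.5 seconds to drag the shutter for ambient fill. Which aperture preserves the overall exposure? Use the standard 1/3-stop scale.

f/25

Shutter speed: 1/20 → 1/15 → 1/13 → 1/10 → 1/8 → 1/6 → 1/5 → 1/4 → 0.3 → 0.4 → 0.5 — 3 1/3 stops slower (brighter).
Need 3 1/3 stops darker from the aperture: f/8 → f/9 → f/10 → f/11 → f/13 → f/14 → f/16 → f/18 → f/20 → f/22 → f/25.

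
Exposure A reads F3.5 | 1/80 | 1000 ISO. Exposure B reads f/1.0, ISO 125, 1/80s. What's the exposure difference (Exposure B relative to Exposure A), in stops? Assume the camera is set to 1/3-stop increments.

Aperture: f/3.5 → f/3.2 → f/2.8 → f/2.5 → f/2.2 → f/2 → f/1.8 → f/1.6 → f/1.4 → f/1.2 → f/1.1 → f/1.0 — 3 2/3 stops wider (brighter).
Shutter speed: unchanged.
ISO: 1000 → 800 → 640 → 500 → 400 → 320 → 250 → 200 → 160 → 125 — 3 stops lower (darker).
Net: +3 2/3 −3 = +2/3 stops.

2/3 stop brighter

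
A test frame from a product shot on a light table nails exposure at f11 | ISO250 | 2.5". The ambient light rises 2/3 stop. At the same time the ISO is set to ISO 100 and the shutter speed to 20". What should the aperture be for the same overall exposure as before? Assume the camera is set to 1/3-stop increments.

Scene light: 2/3 stop brighter.
ISO: 250 → 200 → 160 → 125 → 100 — 1 1/3 stops dropped (darker).
Shutter speed: 2.5 → 3.2 → 4 → 5 → 6 → 8 → 10 → 13 → 15 → 20 — 3 stops slower (brighter).
Net so far: 2 1/3 stops brighter. Aperture: f/11 → f/13 → f/14 → f/16 → f/18 → f/20 → f/22 → f/25.

f/25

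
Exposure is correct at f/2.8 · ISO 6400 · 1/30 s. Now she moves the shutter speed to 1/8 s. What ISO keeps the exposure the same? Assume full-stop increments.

Shutter speed: 1/30 → 1/15 → 1/8 — 2 stops longer (brighter).
Need 2 stops darker from the ISO: 6400 → 3200 → 1600.

ISO 1600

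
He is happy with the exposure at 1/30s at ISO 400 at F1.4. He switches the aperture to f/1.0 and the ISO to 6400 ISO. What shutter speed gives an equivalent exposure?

Aperture: f/1.4 → f/1.0 — 1 stop wider (brighter).
ISO: 400 → 800 → 1600 → 3200 → 6400 — 4 stops higher (brighter).
Net change so far: 5 stops brighter. Offset with the shutter speed: 1/30 → 1/60 → 1/125 → 1/250 → 1/500 → 1/1000.

1/1000s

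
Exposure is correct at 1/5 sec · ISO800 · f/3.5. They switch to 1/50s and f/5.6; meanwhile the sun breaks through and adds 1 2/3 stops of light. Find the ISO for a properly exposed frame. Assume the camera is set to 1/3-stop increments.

Scene light: 1 2/3 stops brighter.
Shutter speed: 1/5 → 1/6 → 1/8 → 1/10 → 1/13 → 1/15 → 1/20 → 1/25 → 1/30 → 1/40 → 1/50 — 3 1/3 stops shorter (darker).
Aperture: f/3.5 → f/4 → f/4.5 → f/5 → f/5.6 — 1 1/3 stops stopped down (darker).
Net so far: 3 stops darker. ISO: 800 → 1000 → 1250 → 1600 → 2000 → 2500 → 3200 → 4000 → 5000 → 6400.

ISO 6400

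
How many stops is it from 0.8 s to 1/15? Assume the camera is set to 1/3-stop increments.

3 2/3 stops

0.8 → 0.6 → 0.5 → 0.4 → 0.3 → 1/4 → 1/5 → 1/6 → 1/8 → 1/10 → 1/13 → 1/15 — count the steps: 11 third-stops = 3 2/3 stops.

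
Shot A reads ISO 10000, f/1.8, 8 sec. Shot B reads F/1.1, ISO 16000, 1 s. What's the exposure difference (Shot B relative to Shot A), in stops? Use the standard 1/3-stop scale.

Aperture: f/1.8 → f/1.6 → f/1.4 → f/1.2 → f/1.1 — 1 1/3 stops opened up (brighter).
Shutter speed: 8 → 6 → 5 → 4 → 3.2 → 2.5 → 2 → 1.6 → 1.3 → 1 — 3 stops faster (darker).
ISO: 10000 → 12800 → 16000 — 2/3 stop higher (brighter).
Net: +1 1/3 −3 +2/3 = −1 stop.

1 stop darker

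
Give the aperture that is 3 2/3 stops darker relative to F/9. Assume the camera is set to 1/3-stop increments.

Aperture: f/9 → f/10 → f/11 → f/13 → f/14 → f/16 → f/18 → f/20 → f/22 → f/25 → f/29 → f/32 — 3 2/3 stops stopped down (darker).

f/32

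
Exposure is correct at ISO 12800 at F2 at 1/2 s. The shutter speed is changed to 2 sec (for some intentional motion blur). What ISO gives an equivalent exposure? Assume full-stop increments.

Shutter speed: 1/2 → 1 → 2 — 2 stops longer (brighter).
Need 2 stops darker from the ISO: 12800 → 6400 → 3200.

ISO 3200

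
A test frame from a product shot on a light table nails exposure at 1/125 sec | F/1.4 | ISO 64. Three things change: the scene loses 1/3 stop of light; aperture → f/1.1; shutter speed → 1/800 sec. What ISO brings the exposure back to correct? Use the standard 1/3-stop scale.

Scene light: 1/3 stop darker.
Aperture: f/1.4 → f/1.2 → f/1.1 — 2/3 stop opened up (brighter).
Shutter speed: 1/125 → 1/160 → 1/200 → 1/250 → 1/320 → 1/400 → 1/500 → 1/640 → 1/800 — 2 2/3 stops faster (darker).
Net so far: 2 1/3 stops darker. ISO: 64 → 80 → 100 → 125 → 160 → 200 → 250 → 320.

ISO 320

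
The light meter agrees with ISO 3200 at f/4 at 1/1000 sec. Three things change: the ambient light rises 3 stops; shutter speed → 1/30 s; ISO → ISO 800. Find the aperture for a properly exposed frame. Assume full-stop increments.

f/32

Scene light: 3 stops brighter.
Shutter speed: 1/1000 → 1/500 → 1/250 → 1/125 → 1/60 → 1/30 — 5 stops longer (brighter).
ISO: 3200 → 1600 → 800 — 2 stops dropped (darker).
Net so far: 6 stops brighter. Aperture: f/4 → f/5.6 → f/8 → f/11 → f/16 → f/22 → f/32.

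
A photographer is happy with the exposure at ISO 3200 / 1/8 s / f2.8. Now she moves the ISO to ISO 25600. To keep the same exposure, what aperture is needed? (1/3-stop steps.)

ISO: 3200 → 4000 → 5000 → 6400 → 8000 → 10000 → 12800 → 16000 → 20000 → 25600 — 3 stops higher (brighter).
Need 3 stops darker from the aperture: f/2.8 → f/3.2 → f/3.5 → f/4 → f/4.5 → f/5 → f/5.6 → f/6.3 → f/7.1 → f/8.

f/8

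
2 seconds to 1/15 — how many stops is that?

2 → 1 → 1/2 → 1/4 → 1/8 → 1/15 — count the steps: 5 stops.

5 stops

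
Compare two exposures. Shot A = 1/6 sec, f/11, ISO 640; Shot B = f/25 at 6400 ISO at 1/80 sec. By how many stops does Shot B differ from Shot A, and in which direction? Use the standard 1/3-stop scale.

Aperture: f/11 → f/13 → f/14 → f/16 → f/18 → f/20 → f/22 → f/25 — 2 1/3 stops stopped down (darker).
Shutter speed: 1/6 → 1/8 → 1/10 → 1/13 → 1/15 → 1/20 → 1/25 → 1/30 → 1/40 → 1/50 → 1/60 → 1/80 — 3 2/3 stops faster (darker).
ISO: 640 → 800 → 1000 → 1250 → 1600 → 2000 → 2500 → 3200 → 4000 → 5000 → 6400 — 3 1/3 stops raised (brighter).
Net: −2 1/3 −3 2/3 +3 1/3 = −2 2/3 stops.

2 2/3 stops darker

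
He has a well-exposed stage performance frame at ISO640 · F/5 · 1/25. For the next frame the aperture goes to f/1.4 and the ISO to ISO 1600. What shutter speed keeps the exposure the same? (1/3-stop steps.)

1/800s

Aperture: f/5 → f/4.5 → f/4 → f/3.5 → f/3.2 → f/2.8 → f/2.5 → f/2.2 → f/2 → f/1.8 → f/1.6 → f/1.4 — 3 2/3 stops opened up (brighter).
ISO: 640 → 800 → 1000 → 1250 → 1600 — 1 1/3 stops higher (brighter).
Net change so far: 5 stops brighter. Offset with the shutter speed: 1/25 → 1/30 → 1/40 → 1/50 → 1/60 → 1/80 → 1/100 → 1/125 → 1/160 → 1/200 → 1/250 → 1/320 → 1/400 → 1/500 → 1/640 → 1/800.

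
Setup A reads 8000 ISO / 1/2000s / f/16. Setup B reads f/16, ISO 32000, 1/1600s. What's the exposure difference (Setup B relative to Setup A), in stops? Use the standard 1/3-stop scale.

Aperture: unchanged.
Shutter speed: 1/2000 → 1/1600 — 1/3 stop longer (brighter).
ISO: 8000 → 10000 → 12800 → 16000 → 20000 → 25600 → 32000 — 2 stops raised (brighter).
Net: +1/3 +2 = +2 1/3 stops.

2 1/3 stops brighter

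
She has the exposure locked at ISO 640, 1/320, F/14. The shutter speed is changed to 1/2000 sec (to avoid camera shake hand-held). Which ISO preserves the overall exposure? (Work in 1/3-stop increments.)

ISO 4000

Shutter speed: 1/320 → 1/400 → 1/500 → 1/640 → 1/800 → 1/1000 → 1/1250 → 1/1600 → 1/2000 — 2 2/3 stops shorter (darker).
Need 2 2/3 stops brighter from the ISO: 640 → 800 → 1000 → 1250 → 1600 → 2000 → 2500 → 3200 → 4000.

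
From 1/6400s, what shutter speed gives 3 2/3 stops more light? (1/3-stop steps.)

1/500s

Shutter speed: 1/6400 → 1/5000 → 1/4000 → 1/3200 → 1/2500 → 1/2000 → 1/1600 → 1/1250 → 1/1000 → 1/800 → 1/640 → 1/500 — 3 2/3 stops slower (brighter).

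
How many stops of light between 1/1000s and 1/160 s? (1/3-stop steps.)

2 2/3 stops

1/1000 → 1/800 → 1/640 → 1/500 → 1/400 → 1/320 → 1/250 → 1/200 → 1/160 — count the steps: 8 third-stops = 2 2/3 stops.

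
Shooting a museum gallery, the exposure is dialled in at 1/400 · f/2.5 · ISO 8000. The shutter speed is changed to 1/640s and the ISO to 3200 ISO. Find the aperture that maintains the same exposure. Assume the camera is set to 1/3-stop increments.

Shutter speed: 1/400 → 1/500 → 1/640 — 2/3 stop shorter (darker).
ISO: 8000 → 6400 → 5000 → 4000 → 3200 — 1 1/3 stops lower (darker).
Net change so far: 2 stops darker. Offset with the aperture: f/2.5 → f/2.2 → f/2 → f/1.8 → f/1.6 → f/1.4 → f/1.2.

f/1.2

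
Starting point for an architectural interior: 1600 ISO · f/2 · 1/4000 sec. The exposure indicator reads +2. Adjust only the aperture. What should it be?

f/4

Overexposed by 2 stops → need 2 stops darker.
Aperture: f/2 → f/2.8 → f/4.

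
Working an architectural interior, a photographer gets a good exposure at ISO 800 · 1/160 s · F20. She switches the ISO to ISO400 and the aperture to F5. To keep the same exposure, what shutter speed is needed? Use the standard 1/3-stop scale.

1/1250s

ISO: 800 → 640 → 500 → 400 — 1 stop dropped (darker).
Aperture: f/20 → f/18 → f/16 → f/14 → f/13 → f/11 → f/10 → f/9 → f/8 → f/7.1 → f/6.3 → f/5.6 → f/5 — 4 stops opened up (brighter).
Net change so far: 3 stops brighter. Offset with the shutter speed: 1/160 → 1/200 → 1/250 → 1/320 → 1/400 → 1/500 → 1/640 → 1/800 → 1/1000 → 1/1250.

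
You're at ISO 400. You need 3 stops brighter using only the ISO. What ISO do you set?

ISO 3200

ISO: 400 → 800 → 1600 → 3200 — 3 stops higher (brighter).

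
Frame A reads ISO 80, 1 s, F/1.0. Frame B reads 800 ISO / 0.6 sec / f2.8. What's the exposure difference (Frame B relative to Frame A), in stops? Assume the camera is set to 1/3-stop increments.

Aperture: f/1.0 → f/1.1 → f/1.2 → f/1.4 → f/1.6 → f/1.8 → f/2 → f/2.2 → f/2.5 → f/2.8 — 3 stops stopped down (darker).
Shutter speed: 1 → 0.8 → 0.6 — 2/3 stop faster (darker).
ISO: 80 → 100 → 125 → 160 → 200 → 250 → 320 → 400 → 500 → 640 → 800 — 3 1/3 stops raised (brighter).
Net: −3 −2/3 +3 1/3 = −1/3 stops.

1/3 stop darker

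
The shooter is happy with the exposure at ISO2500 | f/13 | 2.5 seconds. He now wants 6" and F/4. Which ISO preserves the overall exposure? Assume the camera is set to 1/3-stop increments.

Shutter speed: 2.5 → 3.2 → 4 → 5 → 6 — 1 1/3 stops longer (brighter).
Aperture: f/13 → f/11 → f/10 → f/9 → f/8 → f/7.1 → f/6.3 → f/5.6 → f/5 → f/4.5 → f/4 — 3 1/3 stops larger aperture (brighter).
Net change so far: 4 2/3 stops brighter. Offset with the ISO: 2500 → 2000 → 1600 → 1250 → 1000 → 800 → 640 → 500 → 400 → 320 → 250 → 200 → 160 → 125 → 100.

ISO 100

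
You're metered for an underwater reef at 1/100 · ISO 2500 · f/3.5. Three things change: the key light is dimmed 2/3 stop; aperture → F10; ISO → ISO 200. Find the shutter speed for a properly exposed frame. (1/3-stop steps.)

1.6 s

Scene light: 2/3 stop darker.
Aperture: f/3.5 → f/4 → f/4.5 → f/5 → f/5.6 → f/6.3 → f/7.1 → f/8 → f/9 → f/10 — 3 stops stopped down (darker).
ISO: 2500 → 2000 → 1600 → 1250 → 1000 → 800 → 640 → 500 → 400 → 320 → 250 → 200 — 3 2/3 stops dropped (darker).
Net so far: 7 1/3 stops darker. Shutter speed: 1/100 → 1/80 → 1/60 → 1/50 → 1/40 → 1/30 → 1/25 → 1/20 → 1/15 → 1/13 → 1/10 → 1/8 → 1/6 → 1/5 → 1/4 → 0.3 → 0.4 → 0.5 → 0.6 → 0.8 → 1 → 1.3 → 1.6.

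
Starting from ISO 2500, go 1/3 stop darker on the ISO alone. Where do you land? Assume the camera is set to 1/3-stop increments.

ISO: 2500 → 2000 — 1/3 stop dropped (darker).

ISO 2000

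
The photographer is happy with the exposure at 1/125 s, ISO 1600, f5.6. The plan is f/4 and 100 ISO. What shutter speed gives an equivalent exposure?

Aperture: f/5.6 → f/4 — 1 stop larger aperture (brighter).
ISO: 1600 → 800 → 400 → 200 → 100 — 4 stops dropped (darker).
Net change so far: 3 stops darker. Offset with the shutter speed: 1/125 → 1/60 → 1/30 → 1/15.

1/15s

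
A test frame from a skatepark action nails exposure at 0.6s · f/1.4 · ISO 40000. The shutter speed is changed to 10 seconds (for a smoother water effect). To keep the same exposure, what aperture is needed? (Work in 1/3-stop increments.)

Shutter speed: 0.6 → 0.8 → 1 → 1.3 → 1.6 → 2 → 2.5 → 3.2 → 4 → 5 → 6 → 8 → 10 — 4 stops longer (brighter).
Need 4 stops darker from the aperture: f/1.4 → f/1.6 → f/1.8 → f/2 → f/2.2 → f/2.5 → f/2.8 → f/3.2 → f/3.5 → f/4 → f/4.5 → f/5 → f/5.6.

f/5.6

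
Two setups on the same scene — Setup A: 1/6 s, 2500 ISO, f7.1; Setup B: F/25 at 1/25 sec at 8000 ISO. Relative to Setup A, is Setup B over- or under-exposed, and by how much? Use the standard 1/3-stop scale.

4 stops darker

Aperture: f/7.1 → f/8 → f/9 → f/10 → f/11 → f/13 → f/14 → f/16 → f/18 → f/20 → f/22 → f/25 — 3 2/3 stops stopped down (darker).
Shutter speed: 1/6 → 1/8 → 1/10 → 1/13 → 1/15 → 1/20 → 1/25 — 2 stops faster (darker).
ISO: 2500 → 3200 → 4000 → 5000 → 6400 → 8000 — 1 2/3 stops higher (brighter).
Net: −3 2/3 −2 +1 2/3 = −4 stops.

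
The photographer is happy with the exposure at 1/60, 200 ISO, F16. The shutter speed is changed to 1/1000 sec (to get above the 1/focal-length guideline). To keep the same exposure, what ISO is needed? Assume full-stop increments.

ISO 3200

Shutter speed: 1/60 → 1/125 → 1/250 → 1/500 → 1/1000 — 4 stops shorter (darker).
Need 4 stops brighter from the ISO: 200 → 400 → 800 → 1600 → 3200.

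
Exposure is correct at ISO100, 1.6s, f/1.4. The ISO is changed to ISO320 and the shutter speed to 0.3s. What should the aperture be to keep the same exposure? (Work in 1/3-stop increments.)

f/1.1

ISO: 100 → 125 → 160 → 200 → 250 → 320 — 1 2/3 stops higher (brighter).
Shutter speed: 1.6 → 1.3 → 1 → 0.8 → 0.6 → 0.5 → 0.4 → 0.3 — 2 1/3 stops shorter (darker).
Net change so far: 2/3 stop darker. Offset with the aperture: f/1.4 → f/1.2 → f/1.1.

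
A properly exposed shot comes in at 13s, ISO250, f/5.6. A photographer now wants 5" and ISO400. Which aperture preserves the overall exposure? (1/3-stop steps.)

Shutter speed: 13 → 10 → 8 → 6 → 5 — 1 1/3 stops shorter (darker).
ISO: 250 → 320 → 400 — 2/3 stop raised (brighter).
Net change so far: 2/3 stop darker. Offset with the aperture: f/5.6 → f/5 → f/4.5.

f/4.5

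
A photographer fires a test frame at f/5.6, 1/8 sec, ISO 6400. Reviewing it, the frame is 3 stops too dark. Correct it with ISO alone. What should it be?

ISO 51200

Underexposed by 3 stops → need 3 stops brighter.
ISO: 6400 → 12800 → 25600 → 51200.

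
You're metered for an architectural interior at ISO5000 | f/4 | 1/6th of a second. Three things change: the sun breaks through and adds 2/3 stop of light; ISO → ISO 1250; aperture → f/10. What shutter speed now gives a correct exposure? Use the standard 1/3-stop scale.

2.5 s

Scene light: 2/3 stop brighter.
ISO: 5000 → 4000 → 3200 → 2500 → 2000 → 1600 → 1250 — 2 stops lower (darker).
Aperture: f/4 → f/4.5 → f/5 → f/5.6 → f/6.3 → f/7.1 → f/8 → f/9 → f/10 — 2 2/3 stops narrower (darker).
Net so far: 4 stops darker. Shutter speed: 1/6 → 1/5 → 1/4 → 0.3 → 0.4 → 0.5 → 0.6 → 0.8 → 1 → 1.3 → 1.6 → 2 → 2.5.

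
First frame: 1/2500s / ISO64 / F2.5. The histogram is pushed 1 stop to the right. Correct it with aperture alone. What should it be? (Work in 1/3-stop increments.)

f/3.5

Overexposed by 1 stop → need 1 stop darker.
Aperture: f/2.5 → f/2.8 → f/3.2 → f/3.5.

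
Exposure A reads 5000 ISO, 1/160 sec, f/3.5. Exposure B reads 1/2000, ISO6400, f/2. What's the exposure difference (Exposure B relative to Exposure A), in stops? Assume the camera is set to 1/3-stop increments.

Aperture: f/3.5 → f/3.2 → f/2.8 → f/2.5 → f/2.2 → f/2 — 1 2/3 stops larger aperture (brighter).
Shutter speed: 1/160 → 1/200 → 1/250 → 1/320 → 1/400 → 1/500 → 1/640 → 1/800 → 1/1000 → 1/1250 → 1/1600 → 1/2000 — 3 2/3 stops faster (darker).
ISO: 5000 → 6400 — 1/3 stop raised (brighter).
Net: +1 2/3 −3 2/3 +1/3 = −1 2/3 stops.

1 2/3 stops darker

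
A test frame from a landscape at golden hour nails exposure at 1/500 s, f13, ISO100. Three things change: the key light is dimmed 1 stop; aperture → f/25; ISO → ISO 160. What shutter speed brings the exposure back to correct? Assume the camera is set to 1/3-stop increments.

1/100s

Scene light: 1 stop darker.
Aperture: f/13 → f/14 → f/16 → f/18 → f/20 → f/22 → f/25 — 2 stops narrower (darker).
ISO: 100 → 125 → 160 — 2/3 stop raised (brighter).
Net so far: 2 1/3 stops darker. Shutter speed: 1/500 → 1/400 → 1/320 → 1/250 → 1/200 → 1/160 → 1/125 → 1/100.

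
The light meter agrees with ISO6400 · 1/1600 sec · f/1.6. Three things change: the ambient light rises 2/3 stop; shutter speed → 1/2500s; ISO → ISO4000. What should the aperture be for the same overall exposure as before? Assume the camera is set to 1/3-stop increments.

f/1.2

Scene light: 2/3 stop brighter.
Shutter speed: 1/1600 → 1/2000 → 1/2500 — 2/3 stop faster (darker).
ISO: 6400 → 5000 → 4000 — 2/3 stop dropped (darker).
Net so far: 2/3 stop darker. Aperture: f/1.6 → f/1.4 → f/1.2.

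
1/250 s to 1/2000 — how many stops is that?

3 stops

1/250 → 1/500 → 1/1000 → 1/2000 — count the steps: 3 stops.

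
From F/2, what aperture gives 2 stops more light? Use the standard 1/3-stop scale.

Aperture: f/2 → f/1.8 → f/1.6 → f/1.4 → f/1.2 → f/1.1 → f/1.0 — 2 stops larger aperture (brighter).

f/1.0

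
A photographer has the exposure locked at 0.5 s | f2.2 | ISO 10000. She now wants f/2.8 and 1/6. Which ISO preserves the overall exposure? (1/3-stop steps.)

Aperture: f/2.2 → f/2.5 → f/2.8 — 2/3 stop narrower (darker).
Shutter speed: 0.5 → 0.4 → 0.3 → 1/4 → 1/5 → 1/6 — 1 2/3 stops shorter (darker).
Net change so far: 2 1/3 stops darker. Offset with the ISO: 10000 → 12800 → 16000 → 20000 → 25600 → 32000 → 40000 → 51200.

ISO 51200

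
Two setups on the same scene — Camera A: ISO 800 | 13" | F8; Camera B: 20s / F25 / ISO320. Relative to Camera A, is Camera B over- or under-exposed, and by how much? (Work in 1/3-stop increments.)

Aperture: f/8 → f/9 → f/10 → f/11 → f/13 → f/14 → f/16 → f/18 → f/20 → f/22 → f/25 — 3 1/3 stops stopped down (darker).
Shutter speed: 13 → 15 → 20 — 2/3 stop longer (brighter).
ISO: 800 → 640 → 500 → 400 → 320 — 1 1/3 stops lower (darker).
Net: −3 1/3 +2/3 −1 1/3 = −4 stops.

4 stops darker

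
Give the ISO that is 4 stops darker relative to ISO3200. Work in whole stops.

ISO: 3200 → 1600 → 800 → 400 → 200 — 4 stops lower (darker).

ISO 200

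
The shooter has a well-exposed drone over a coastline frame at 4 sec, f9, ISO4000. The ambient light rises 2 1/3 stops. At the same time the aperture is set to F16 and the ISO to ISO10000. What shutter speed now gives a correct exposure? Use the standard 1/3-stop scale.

1 s

Scene light: 2 1/3 stops brighter.
Aperture: f/9 → f/10 → f/11 → f/13 → f/14 → f/16 — 1 2/3 stops stopped down (darker).
ISO: 4000 → 5000 → 6400 → 8000 → 10000 — 1 1/3 stops higher (brighter).
Net so far: 2 stops brighter. Shutter speed: 4 → 3.2 → 2.5 → 2 → 1.6 → 1.3 → 1.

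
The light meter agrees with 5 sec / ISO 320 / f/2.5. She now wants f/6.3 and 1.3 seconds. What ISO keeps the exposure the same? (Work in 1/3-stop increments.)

Aperture: f/2.5 → f/2.8 → f/3.2 → f/3.5 → f/4 → f/4.5 → f/5 → f/5.6 → f/6.3 — 2 2/3 stops smaller aperture (darker).
Shutter speed: 5 → 4 → 3.2 → 2.5 → 2 → 1.6 → 1.3 — 2 stops faster (darker).
Net change so far: 4 2/3 stops darker. Offset with the ISO: 320 → 400 → 500 → 640 → 800 → 1000 → 1250 → 1600 → 2000 → 2500 → 3200 → 4000 → 5000 → 6400 → 8000.

ISO 8000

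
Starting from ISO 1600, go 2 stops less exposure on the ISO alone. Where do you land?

ISO: 1600 → 800 → 400 — 2 stops dropped (darker).

ISO 400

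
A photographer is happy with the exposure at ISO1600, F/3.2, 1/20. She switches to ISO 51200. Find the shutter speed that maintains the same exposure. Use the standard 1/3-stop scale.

1/640s

ISO: 1600 → 2000 → 2500 → 3200 → 4000 → 5000 → 6400 → 8000 → 10000 → 12800 → 16000 → 20000 → 25600 → 32000 → 40000 → 51200 — 5 stops raised (brighter).
Need 5 stops darker from the shutter speed: 1/20 → 1/25 → 1/30 → 1/40 → 1/50 → 1/60 → 1/80 → 1/100 → 1/125 → 1/160 → 1/200 → 1/250 → 1/320 → 1/400 → 1/500 → 1/640.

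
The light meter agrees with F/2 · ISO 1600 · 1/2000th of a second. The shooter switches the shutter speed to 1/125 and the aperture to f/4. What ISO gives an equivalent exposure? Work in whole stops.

ISO 400

Shutter speed: 1/2000 → 1/1000 → 1/500 → 1/250 → 1/125 — 4 stops slower (brighter).
Aperture: f/2 → f/2.8 → f/4 — 2 stops narrower (darker).
Net change so far: 2 stops brighter. Offset with the ISO: 1600 → 800 → 400.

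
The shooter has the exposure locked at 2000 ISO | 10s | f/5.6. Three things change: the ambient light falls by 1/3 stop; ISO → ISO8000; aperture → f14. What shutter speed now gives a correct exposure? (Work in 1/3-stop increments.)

20 s

Scene light: 1/3 stop darker.
ISO: 2000 → 2500 → 3200 → 4000 → 5000 → 6400 → 8000 — 2 stops higher (brighter).
Aperture: f/5.6 → f/6.3 → f/7.1 → f/8 → f/9 → f/10 → f/11 → f/13 → f/14 — 2 2/3 stops smaller aperture (darker).
Net so far: 1 stop darker. Shutter speed: 10 → 13 → 15 → 20.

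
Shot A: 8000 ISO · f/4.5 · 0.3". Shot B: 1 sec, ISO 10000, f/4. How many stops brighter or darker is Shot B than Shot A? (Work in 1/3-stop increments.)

Aperture: f/4.5 → f/4 — 1/3 stop wider (brighter).
Shutter speed: 0.3 → 0.4 → 0.5 → 0.6 → 0.8 → 1 — 1 2/3 stops slower (brighter).
ISO: 8000 → 10000 — 1/3 stop raised (brighter).
Net: +1/3 +1 2/3 +1/3 = +2 1/3 stops.

2 1/3 stops brighter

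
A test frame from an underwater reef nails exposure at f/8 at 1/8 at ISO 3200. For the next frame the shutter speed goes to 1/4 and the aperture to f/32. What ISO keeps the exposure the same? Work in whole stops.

Shutter speed: 1/8 → 1/4 — 1 stop slower (brighter).
Aperture: f/8 → f/11 → f/16 → f/22 → f/32 — 4 stops narrower (darker).
Net change so far: 3 stops darker. Offset with the ISO: 3200 → 6400 → 12800 → 25600.

ISO 25600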